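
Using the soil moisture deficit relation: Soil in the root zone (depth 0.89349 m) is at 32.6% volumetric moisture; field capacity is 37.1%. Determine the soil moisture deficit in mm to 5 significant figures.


Approach: apply the soil moisture deficit relation, SMD = (FC - theta)/100 * depth * 1000.
SMD = (37.1 - 32.6)/100 * 0.89349 * 1000 = 40.207 mm
Therefore the soil moisture deficit = 40.207 mm.


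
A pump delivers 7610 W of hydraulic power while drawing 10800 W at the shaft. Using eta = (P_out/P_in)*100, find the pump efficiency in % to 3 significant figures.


eta = (7610 / 10800) * 100 = 70.5 %
Therefore the pump efficiency = 70.5 %.


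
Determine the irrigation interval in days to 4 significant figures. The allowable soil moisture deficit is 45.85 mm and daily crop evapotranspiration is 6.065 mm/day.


Approach: apply the irrigation interval relation, interval = SMD / ETc.
interval = 45.85 / 6.065 = 7.560 days
Therefore the irrigation interval = 7.560 days.


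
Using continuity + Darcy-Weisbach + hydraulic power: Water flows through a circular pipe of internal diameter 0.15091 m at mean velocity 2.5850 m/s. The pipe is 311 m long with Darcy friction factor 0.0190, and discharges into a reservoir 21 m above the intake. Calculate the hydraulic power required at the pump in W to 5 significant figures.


Approach: apply continuity + Darcy-Weisbach + hydraulic power, Q = A*v; hf = f*(L/D)*(v^2/(2g)); H = static + hf; P = rho*g*Q*H.
Step 1 — flow rate (continuity, Q = A*v):
  A = pi*(0.15091/2)^2 = 0.01788652 m^2
  Q = 0.01788652 * 2.5850 = 0.04623666 m^3/s
Step 2 — friction head loss (Darcy-Weisbach):
  hf = 0.0190 * (311/0.15091) * (2.5850^2 / (2*9.81))
  hf = 13.33577 m
Step 3 — total head: H = 21 + 13.33577 = 34.33577 m
Step 4 — hydraulic power (P = rho*g*Q*H):
  P = 1000 * 9.81 * 0.04623666 * 34.33577 = 15574 W
Therefore the hydraulic power required at the pump = 15574 W.


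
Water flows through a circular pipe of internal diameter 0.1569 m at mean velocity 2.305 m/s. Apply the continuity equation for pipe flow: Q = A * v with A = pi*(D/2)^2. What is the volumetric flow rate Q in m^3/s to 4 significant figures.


A = pi*(0.1569/2)^2 = 0.0193346 m^2
Q = 0.0193346 * 2.305 = 0.04457 m^3/s
Therefore the volumetric flow rate Q = 0.04457 m^3/s.


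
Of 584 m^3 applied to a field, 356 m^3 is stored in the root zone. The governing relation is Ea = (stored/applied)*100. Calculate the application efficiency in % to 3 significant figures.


Ea = (356/584)*100 = 61.0 %
Therefore the application efficiency = 61.0 %.


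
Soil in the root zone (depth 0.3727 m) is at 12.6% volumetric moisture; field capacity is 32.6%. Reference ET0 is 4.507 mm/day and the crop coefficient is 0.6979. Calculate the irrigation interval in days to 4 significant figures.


Approach: apply soil-water budget scheduling, SMD = (FC-theta)/100*depth*1000; ETc = ET0*Kc; interval = SMD/ETc.
Step 1 — soil moisture deficit:
  SMD = (32.6 - 12.6)/100 * 0.3727 * 1000 = 74.5400 mm
Step 2 — daily crop ET (ETc = ET0*Kc):
  ETc = 4.507 * 0.6979 = 3.14544 mm/day
Step 3 — irrigation interval (SMD/ETc):
  interval = 74.5400 / 3.14544 = 23.70 days
Therefore the irrigation interval = 23.70 days.


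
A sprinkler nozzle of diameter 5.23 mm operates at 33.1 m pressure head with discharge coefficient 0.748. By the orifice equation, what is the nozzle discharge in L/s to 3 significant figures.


Approach: apply the orifice equation, Q = Cd*A*sqrt(2*g*h), A = pi*(d/2)^2.
A = pi*(5.23e-3/2)^2 = 2.1483e-05 m^2
Q = 0.748 * 2.1483e-05 * sqrt(2*9.81*33.1) * 1000 = 0.410 L/s
Therefore the nozzle discharge = 0.410 L/s.


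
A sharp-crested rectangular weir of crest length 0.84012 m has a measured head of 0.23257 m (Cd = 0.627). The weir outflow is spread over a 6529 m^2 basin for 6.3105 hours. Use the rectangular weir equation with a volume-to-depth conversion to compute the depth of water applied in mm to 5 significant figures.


Approach: apply the rectangular weir equation with a volume-to-depth conversion, Q = (2/3)*Cd*L*sqrt(2g)*H^1.5; d = Q*t/A * 1000.
Step 1 — weir discharge:
  Q = (2/3)*0.627*0.84012*sqrt(2*9.81)*0.23257^1.5 = 0.1744607 m^3/s
Step 2 — volume: V = 0.1744607 * 6.3105*3600 = 3963.364 m^3
Step 3 — depth: d = V/A * 1000 = 3963.364/6529 * 1000 = 607.04 mm
Therefore the depth of water applied = 607.04 mm.


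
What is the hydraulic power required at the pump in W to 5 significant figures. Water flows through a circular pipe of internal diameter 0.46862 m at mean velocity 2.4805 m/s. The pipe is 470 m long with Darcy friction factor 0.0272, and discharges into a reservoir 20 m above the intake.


Approach: apply continuity + Darcy-Weisbach + hydraulic power, Q = A*v; hf = f*(L/D)*(v^2/(2g)); H = static + hf; P = rho*g*Q*H.
Step 1 — flow rate (continuity, Q = A*v):
  A = pi*(0.46862/2)^2 = 0.1724771 m^2
  Q = 0.1724771 * 2.4805 = 0.4278295 m^3/s
Step 2 — friction head loss (Darcy-Weisbach):
  hf = 0.0272 * (470/0.46862) * (2.4805^2 / (2*9.81))
  hf = 8.555106 m
Step 3 — total head: H = 20 + 8.555106 = 28.55511 m
Step 4 — hydraulic power (P = rho*g*Q*H):
  P = 1000 * 9.81 * 0.4278295 * 28.55511 = 119850 W
Therefore the hydraulic power required at the pump = 119850 W.


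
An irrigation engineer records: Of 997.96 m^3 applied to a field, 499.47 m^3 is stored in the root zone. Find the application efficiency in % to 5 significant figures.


Approach: apply the application efficiency ratio, Ea = (stored/applied)*100.
Ea = (499.47/997.96)*100 = 50.049 %
Therefore the application efficiency = 50.049 %.


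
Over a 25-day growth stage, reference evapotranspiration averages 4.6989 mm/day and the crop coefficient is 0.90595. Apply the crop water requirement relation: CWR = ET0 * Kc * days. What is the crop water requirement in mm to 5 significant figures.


CWR = 4.6989 * 0.90595 * 25 = 106.42 mm
Therefore the crop water requirement = 106.42 mm.


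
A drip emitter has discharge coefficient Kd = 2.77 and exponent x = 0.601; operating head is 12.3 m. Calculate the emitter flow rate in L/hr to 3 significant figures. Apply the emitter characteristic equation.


Approach: apply the emitter characteristic equation, q = Kd * h^x.
q = 2.77 * 12.3^0.601 = 12.5 L/hr
Therefore the emitter flow rate = 12.5 L/hr.


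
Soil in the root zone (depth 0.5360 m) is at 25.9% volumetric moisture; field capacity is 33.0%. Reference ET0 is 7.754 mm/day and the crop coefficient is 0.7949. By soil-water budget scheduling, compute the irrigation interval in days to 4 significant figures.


Approach: apply soil-water budget scheduling, SMD = (FC-theta)/100*depth*1000; ETc = ET0*Kc; interval = SMD/ETc.
Step 1 — soil moisture deficit:
  SMD = (33.0 - 25.9)/100 * 0.5360 * 1000 = 38.0560 mm
Step 2 — daily crop ET (ETc = ET0*Kc):
  ETc = 7.754 * 0.7949 = 6.16365 mm/day
Step 3 — irrigation interval (SMD/ETc):
  interval = 38.0560 / 6.16365 = 6.174 days
Therefore the irrigation interval = 6.174 days.


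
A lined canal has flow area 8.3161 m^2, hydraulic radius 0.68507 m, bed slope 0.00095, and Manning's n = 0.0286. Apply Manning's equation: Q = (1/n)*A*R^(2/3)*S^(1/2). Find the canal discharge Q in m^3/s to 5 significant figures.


Q = (1/0.0286) * 8.3161 * 0.68507^(2/3) * 0.00095^(1/2) = 6.9647 m^3/s
Therefore the canal discharge Q = 6.9647 m^3/s.


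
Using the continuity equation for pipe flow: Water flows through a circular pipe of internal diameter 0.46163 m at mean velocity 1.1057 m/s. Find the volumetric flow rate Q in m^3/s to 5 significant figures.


Approach: apply the continuity equation for pipe flow, Q = A * v with A = pi*(D/2)^2.
A = pi*(0.46163/2)^2 = 0.1673701 m^2
Q = 0.1673701 * 1.1057 = 0.18506 m^3/s
Therefore the volumetric flow rate Q = 0.18506 m^3/s.


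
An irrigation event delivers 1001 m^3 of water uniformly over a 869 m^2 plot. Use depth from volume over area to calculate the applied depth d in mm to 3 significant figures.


Approach: apply depth from volume over area, d = (V/A)*1000.
d = (1001 / 869) * 1000 = 1150 mm
Therefore the applied depth d = 1150 mm.


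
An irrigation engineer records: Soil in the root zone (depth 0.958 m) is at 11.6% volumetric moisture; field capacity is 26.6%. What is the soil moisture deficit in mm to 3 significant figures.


Approach: apply the soil moisture deficit relation, SMD = (FC - theta)/100 * depth * 1000.
SMD = (26.6 - 11.6)/100 * 0.958 * 1000 = 144 mm
Therefore the soil moisture deficit = 144 mm.


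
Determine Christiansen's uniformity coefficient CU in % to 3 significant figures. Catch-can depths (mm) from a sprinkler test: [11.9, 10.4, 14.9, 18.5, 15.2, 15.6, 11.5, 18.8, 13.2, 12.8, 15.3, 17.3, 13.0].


Approach: apply Christiansen's uniformity coefficient, CU = (1 - mean_abs_deviation/mean)*100.
mean = 14.492 mm
mean |d_i - mean| = 2.1775 mm
CU = (1 - 2.1775/14.492)*100 = 85.0 %
Therefore Christiansen's uniformity coefficient CU = 85.0 %.


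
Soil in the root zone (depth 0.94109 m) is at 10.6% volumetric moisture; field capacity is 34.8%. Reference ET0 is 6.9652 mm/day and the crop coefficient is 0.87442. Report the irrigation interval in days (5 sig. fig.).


Approach: apply soil-water budget scheduling, SMD = (FC-theta)/100*depth*1000; ETc = ET0*Kc; interval = SMD/ETc.
Step 1 — soil moisture deficit:
  SMD = (34.8 - 10.6)/100 * 0.94109 * 1000 = 227.7438 mm
Step 2 — daily crop ET (ETc = ET0*Kc):
  ETc = 6.9652 * 0.87442 = 6.090510 mm/day
Step 3 — irrigation interval (SMD/ETc):
  interval = 227.7438 / 6.090510 = 37.393 days
Therefore the irrigation interval = 37.393 days.


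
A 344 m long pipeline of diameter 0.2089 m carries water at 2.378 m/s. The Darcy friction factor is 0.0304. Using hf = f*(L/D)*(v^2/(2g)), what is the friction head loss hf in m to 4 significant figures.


hf = 0.0304 * (344/0.2089) * (2.378^2 / (2*9.81))
hf = 14.43 m
Therefore the friction head loss hf = 14.43 m.


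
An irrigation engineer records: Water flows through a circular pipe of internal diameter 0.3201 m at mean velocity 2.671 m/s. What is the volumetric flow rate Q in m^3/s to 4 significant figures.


Approach: apply the continuity equation for pipe flow, Q = A * v with A = pi*(D/2)^2.
A = pi*(0.3201/2)^2 = 0.0804750 m^2
Q = 0.0804750 * 2.671 = 0.2149 m^3/s
Therefore the volumetric flow rate Q = 0.2149 m^3/s.


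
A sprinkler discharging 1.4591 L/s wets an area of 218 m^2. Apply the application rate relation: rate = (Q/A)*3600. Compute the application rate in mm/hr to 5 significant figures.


rate = (1.4591 / 218) * 3600 = 24.095 mm/hr
Therefore the application rate = 24.095 mm/hr.


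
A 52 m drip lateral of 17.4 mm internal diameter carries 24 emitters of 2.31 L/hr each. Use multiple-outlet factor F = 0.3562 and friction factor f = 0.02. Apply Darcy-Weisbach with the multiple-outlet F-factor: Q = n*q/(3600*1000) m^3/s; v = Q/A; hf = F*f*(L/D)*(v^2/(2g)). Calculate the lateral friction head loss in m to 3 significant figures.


Q = 24*2.31/(3600*1000) = 1.5400e-05 m^3/s
A = pi*(17.4e-3/2)^2 = 2.3779e-04 m^2, so v = Q/A = 0.064764 m/s
hf = 0.3562*0.02*(52/0.0174)*(0.064764^2/(2*9.81)) = 0.00455 m
Therefore the lateral friction head loss = 0.00455 m.


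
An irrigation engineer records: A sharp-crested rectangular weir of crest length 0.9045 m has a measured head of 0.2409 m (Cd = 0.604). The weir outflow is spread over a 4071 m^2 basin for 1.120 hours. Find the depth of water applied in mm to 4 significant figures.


Approach: apply the rectangular weir equation with a volume-to-depth conversion, Q = (2/3)*Cd*L*sqrt(2g)*H^1.5; d = Q*t/A * 1000.
Step 1 — weir discharge:
  Q = (2/3)*0.604*0.9045*sqrt(2*9.81)*0.2409^1.5 = 0.190748 m^3/s
Step 2 — volume: V = 0.190748 * 1.120*3600 = 769.094 m^3
Step 3 — depth: d = V/A * 1000 = 769.094/4071 * 1000 = 188.9 mm
Therefore the depth of water applied = 188.9 mm.


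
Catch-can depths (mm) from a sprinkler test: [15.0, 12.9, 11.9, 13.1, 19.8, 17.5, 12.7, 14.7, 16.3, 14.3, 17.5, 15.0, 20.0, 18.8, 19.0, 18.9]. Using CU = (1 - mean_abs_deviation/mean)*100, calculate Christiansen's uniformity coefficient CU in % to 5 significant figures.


mean = 16.08750 mm
mean |d_i - mean| = 2.387500 mm
CU = (1 - 2.387500/16.08750)*100 = 85.159 %
Therefore Christiansen's uniformity coefficient CU = 85.159 %.


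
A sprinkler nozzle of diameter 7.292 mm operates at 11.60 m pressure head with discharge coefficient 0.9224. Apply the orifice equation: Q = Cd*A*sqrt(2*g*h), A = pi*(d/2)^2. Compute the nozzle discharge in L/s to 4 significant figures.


A = pi*(7.292e-3/2)^2 = 4.17622e-05 m^2
Q = 0.9224 * 4.17622e-05 * sqrt(2*9.81*11.60) * 1000 = 0.5811 L/s
Therefore the nozzle discharge = 0.5811 L/s.


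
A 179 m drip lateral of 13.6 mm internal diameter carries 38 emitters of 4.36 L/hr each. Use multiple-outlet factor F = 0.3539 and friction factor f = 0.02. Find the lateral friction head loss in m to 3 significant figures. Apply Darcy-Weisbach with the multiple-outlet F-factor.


Approach: apply Darcy-Weisbach with the multiple-outlet F-factor, Q = n*q/(3600*1000) m^3/s; v = Q/A; hf = F*f*(L/D)*(v^2/(2g)).
Q = 38*4.36/(3600*1000) = 4.6022e-05 m^3/s
A = pi*(13.6e-3/2)^2 = 1.4527e-04 m^2, so v = Q/A = 0.31681 m/s
hf = 0.3539*0.02*(179/0.0136)*(0.31681^2/(2*9.81)) = 0.477 m
Therefore the lateral friction head loss = 0.477 m.


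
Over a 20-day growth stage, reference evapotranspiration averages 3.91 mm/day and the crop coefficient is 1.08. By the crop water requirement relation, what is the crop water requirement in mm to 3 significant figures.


Approach: apply the crop water requirement relation, CWR = ET0 * Kc * days.
CWR = 3.91 * 1.08 * 20 = 84.5 mm
Therefore the crop water requirement = 84.5 mm.


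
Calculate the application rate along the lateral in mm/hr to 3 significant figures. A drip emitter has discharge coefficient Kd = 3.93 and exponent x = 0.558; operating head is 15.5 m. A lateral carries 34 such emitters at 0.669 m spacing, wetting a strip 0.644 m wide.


Approach: apply the emitter equation with a lateral mass balance, q = Kd*h^x; Q = n*q; rate = Q/(n*spacing*width).
Step 1 — single emitter flow (q = Kd*h^x):
  q = 3.93 * 15.5^0.558 = 18.138 L/hr
Step 2 — total lateral flow: Q = 34 * 18.138 = 616.70 L/hr
Step 3 — wetted area: A = 34 * 0.669 * 0.644 = 14.648 m^2
Step 4 — application rate: Q/A = 616.70/14.648 = 42.1 mm/hr
Therefore the application rate along the lateral = 42.1 mm/hr.


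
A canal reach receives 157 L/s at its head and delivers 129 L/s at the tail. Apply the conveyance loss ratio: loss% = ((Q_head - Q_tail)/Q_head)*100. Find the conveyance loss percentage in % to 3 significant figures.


loss = ((157 - 129)/157)*100 = 17.8 %
Therefore the conveyance loss percentage = 17.8 %.


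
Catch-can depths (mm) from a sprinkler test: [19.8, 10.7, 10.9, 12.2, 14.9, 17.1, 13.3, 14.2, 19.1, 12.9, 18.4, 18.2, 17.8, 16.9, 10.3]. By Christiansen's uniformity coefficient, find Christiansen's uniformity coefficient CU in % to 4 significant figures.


Approach: apply Christiansen's uniformity coefficient, CU = (1 - mean_abs_deviation/mean)*100.
mean = 15.1133 mm
mean |d_i - mean| = 2.86756 mm
CU = (1 - 2.86756/15.1133)*100 = 81.03 %
Therefore Christiansen's uniformity coefficient CU = 81.03 %.


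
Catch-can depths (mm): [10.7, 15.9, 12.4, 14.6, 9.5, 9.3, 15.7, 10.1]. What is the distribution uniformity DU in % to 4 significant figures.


Approach: apply the low-quarter distribution uniformity, DU = (mean of lowest quarter of readings / overall mean)*100.
sorted lowest 2 of 8: [9.3, 9.5] -> mean = 9.40000 mm
overall mean = 12.2750 mm
DU = (9.40000/12.2750)*100 = 76.58 %
Therefore the distribution uniformity DU = 76.58 %.


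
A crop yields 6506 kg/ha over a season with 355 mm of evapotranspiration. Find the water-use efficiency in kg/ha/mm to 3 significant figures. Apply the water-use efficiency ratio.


Approach: apply the water-use efficiency ratio, WUE = yield/ET.
WUE = 6506 / 355 = 18.3 kg/ha/mm
Therefore the water-use efficiency = 18.3 kg/ha/mm.


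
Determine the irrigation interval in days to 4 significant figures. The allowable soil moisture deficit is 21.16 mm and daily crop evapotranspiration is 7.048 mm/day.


Approach: apply the irrigation interval relation, interval = SMD / ETc.
interval = 21.16 / 7.048 = 3.002 days
Therefore the irrigation interval = 3.002 days.


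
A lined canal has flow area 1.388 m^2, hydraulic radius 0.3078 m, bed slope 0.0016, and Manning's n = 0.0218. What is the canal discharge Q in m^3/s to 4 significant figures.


Approach: apply Manning's equation, Q = (1/n)*A*R^(2/3)*S^(1/2).
Q = (1/0.0218) * 1.388 * 0.3078^(2/3) * 0.0016^(1/2) = 1.161 m^3/s
Therefore the canal discharge Q = 1.161 m^3/s.


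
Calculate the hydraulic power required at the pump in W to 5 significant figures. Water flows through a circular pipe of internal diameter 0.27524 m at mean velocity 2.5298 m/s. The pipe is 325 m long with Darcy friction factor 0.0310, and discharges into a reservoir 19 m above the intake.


Approach: apply continuity + Darcy-Weisbach + hydraulic power, Q = A*v; hf = f*(L/D)*(v^2/(2g)); H = static + hf; P = rho*g*Q*H.
Step 1 — flow rate (continuity, Q = A*v):
  A = pi*(0.27524/2)^2 = 0.05949945 m^2
  Q = 0.05949945 * 2.5298 = 0.1505217 m^3/s
Step 2 — friction head loss (Darcy-Weisbach):
  hf = 0.0310 * (325/0.27524) * (2.5298^2 / (2*9.81))
  hf = 11.94007 m
Step 3 — total head: H = 19 + 11.94007 = 30.94007 m
Step 4 — hydraulic power (P = rho*g*Q*H):
  P = 1000 * 9.81 * 0.1505217 * 30.94007 = 45687 W
Therefore the hydraulic power required at the pump = 45687 W.


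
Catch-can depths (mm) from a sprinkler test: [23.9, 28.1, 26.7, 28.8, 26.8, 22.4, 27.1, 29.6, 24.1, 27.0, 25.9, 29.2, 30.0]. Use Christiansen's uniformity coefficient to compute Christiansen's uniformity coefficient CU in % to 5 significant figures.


Approach: apply Christiansen's uniformity coefficient, CU = (1 - mean_abs_deviation/mean)*100.
mean = 26.89231 mm
mean |d_i - mean| = 1.777515 mm
CU = (1 - 1.777515/26.89231)*100 = 93.390 %
Therefore Christiansen's uniformity coefficient CU = 93.390 %.


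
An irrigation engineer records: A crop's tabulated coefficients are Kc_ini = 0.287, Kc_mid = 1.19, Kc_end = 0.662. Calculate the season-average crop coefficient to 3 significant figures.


Approach: apply a simple seasonal average, Kc_avg = (Kc_ini + Kc_mid + Kc_end)/3.
Kc_avg = (0.287 + 1.19 + 0.662)/3 = 0.713
Therefore the season-average crop coefficient = 0.713.


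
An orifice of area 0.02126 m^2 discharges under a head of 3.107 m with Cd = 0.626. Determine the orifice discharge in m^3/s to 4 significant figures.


Approach: apply the orifice equation, Q = Cd*A*sqrt(2*g*h).
Q = 0.626 * 0.02126 * sqrt(2*9.81*3.107) = 0.1039 m^3/s
Therefore the orifice discharge = 0.1039 m^3/s.


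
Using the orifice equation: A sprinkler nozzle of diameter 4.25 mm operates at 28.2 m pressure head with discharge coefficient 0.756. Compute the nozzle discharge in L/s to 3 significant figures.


Approach: apply the orifice equation, Q = Cd*A*sqrt(2*g*h), A = pi*(d/2)^2.
A = pi*(4.25e-3/2)^2 = 1.4186e-05 m^2
Q = 0.756 * 1.4186e-05 * sqrt(2*9.81*28.2) * 1000 = 0.252 L/s
Therefore the nozzle discharge = 0.252 L/s.


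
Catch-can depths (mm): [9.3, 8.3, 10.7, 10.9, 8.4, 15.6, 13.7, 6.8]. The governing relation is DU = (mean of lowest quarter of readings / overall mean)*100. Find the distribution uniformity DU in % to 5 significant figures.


sorted lowest 2 of 8: [6.8, 8.3] -> mean = 7.550000 mm
overall mean = 10.46250 mm
DU = (7.550000/10.46250)*100 = 72.162 %
Therefore the distribution uniformity DU = 72.162 %.


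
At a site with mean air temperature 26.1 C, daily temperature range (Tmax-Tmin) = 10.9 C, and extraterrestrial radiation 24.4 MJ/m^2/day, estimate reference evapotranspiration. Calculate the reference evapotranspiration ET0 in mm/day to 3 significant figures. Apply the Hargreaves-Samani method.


Approach: apply the Hargreaves-Samani method, ET0 = 0.0023*(Tmean+17.8)*sqrt(Tmax-Tmin)*0.408*Ra.
ET0 = 0.0023*(26.1+17.8)*sqrt(10.9)*0.408*24.4 = 3.32 mm/day
Therefore the reference evapotranspiration ET0 = 3.32 mm/day.


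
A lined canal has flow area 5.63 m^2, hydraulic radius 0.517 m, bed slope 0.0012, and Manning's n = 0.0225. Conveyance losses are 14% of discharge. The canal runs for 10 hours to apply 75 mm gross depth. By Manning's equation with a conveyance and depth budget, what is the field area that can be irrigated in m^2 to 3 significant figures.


Approach: apply Manning's equation with a conveyance and depth budget, Q = (1/n)*A*R^(2/3)*S^(1/2); Q_field = Q*(1-loss); Area = Q_field*t/(d/1000).
Step 1 — canal discharge (Manning's equation):
  Q = (1/0.0225) * 5.63 * 0.517^(2/3) * 0.0012^(1/2) = 5.5835 m^3/s
Step 2 — delivered flow: Q_field = 5.5835*(1 - 14/100) = 4.8019 m^3/s
Step 3 — volume delivered: V = 4.8019 * 10*3600 = 172870 m^3
Step 4 — area served: A = V / (depth/1000) = 172870 / 0.075 = 2300000 m^2
Therefore the field area that can be irrigated = 2300000 m^2.


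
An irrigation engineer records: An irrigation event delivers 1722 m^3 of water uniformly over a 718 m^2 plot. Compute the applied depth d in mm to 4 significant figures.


Approach: apply depth from volume over area, d = (V/A)*1000.
d = (1722 / 718) * 1000 = 2398 mm
Therefore the applied depth d = 2398 mm.


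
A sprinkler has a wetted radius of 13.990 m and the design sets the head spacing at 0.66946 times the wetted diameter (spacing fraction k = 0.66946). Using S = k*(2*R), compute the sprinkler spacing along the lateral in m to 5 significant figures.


S = 0.66946 * (2 * 13.990) = 18.731 m
Therefore the sprinkler spacing along the lateral = 18.731 m.


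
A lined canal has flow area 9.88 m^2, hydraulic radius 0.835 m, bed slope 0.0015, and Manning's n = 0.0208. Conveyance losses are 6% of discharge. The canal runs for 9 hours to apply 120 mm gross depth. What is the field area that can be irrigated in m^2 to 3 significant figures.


Approach: apply Manning's equation with a conveyance and depth budget, Q = (1/n)*A*R^(2/3)*S^(1/2); Q_field = Q*(1-loss); Area = Q_field*t/(d/1000).
Step 1 — canal discharge (Manning's equation):
  Q = (1/0.0208) * 9.88 * 0.835^(2/3) * 0.0015^(1/2) = 16.313 m^3/s
Step 2 — delivered flow: Q_field = 16.313*(1 - 6/100) = 15.334 m^3/s
Step 3 — volume delivered: V = 15.334 * 9*3600 = 496820 m^3
Step 4 — area served: A = V / (depth/1000) = 496820 / 0.12 = 4140000 m^2
Therefore the field area that can be irrigated = 4140000 m^2.


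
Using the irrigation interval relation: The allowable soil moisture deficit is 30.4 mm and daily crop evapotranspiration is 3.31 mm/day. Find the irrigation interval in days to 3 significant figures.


Approach: apply the irrigation interval relation, interval = SMD / ETc.
interval = 30.4 / 3.31 = 9.18 days
Therefore the irrigation interval = 9.18 days.


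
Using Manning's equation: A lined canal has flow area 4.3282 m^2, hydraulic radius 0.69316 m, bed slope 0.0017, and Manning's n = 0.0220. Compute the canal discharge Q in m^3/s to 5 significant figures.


Approach: apply Manning's equation, Q = (1/n)*A*R^(2/3)*S^(1/2).
Q = (1/0.0220) * 4.3282 * 0.69316^(2/3) * 0.0017^(1/2) = 6.3533 m^3/s
Therefore the canal discharge Q = 6.3533 m^3/s.


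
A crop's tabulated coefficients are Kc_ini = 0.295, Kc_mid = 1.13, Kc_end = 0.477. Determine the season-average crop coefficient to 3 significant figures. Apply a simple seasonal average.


Approach: apply a simple seasonal average, Kc_avg = (Kc_ini + Kc_mid + Kc_end)/3.
Kc_avg = (0.295 + 1.13 + 0.477)/3 = 0.634
Therefore the season-average crop coefficient = 0.634.


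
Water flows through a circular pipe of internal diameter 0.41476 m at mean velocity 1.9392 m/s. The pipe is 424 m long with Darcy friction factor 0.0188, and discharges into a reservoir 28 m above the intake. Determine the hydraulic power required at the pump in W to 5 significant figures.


Approach: apply continuity + Darcy-Weisbach + hydraulic power, Q = A*v; hf = f*(L/D)*(v^2/(2g)); H = static + hf; P = rho*g*Q*H.
Step 1 — flow rate (continuity, Q = A*v):
  A = pi*(0.41476/2)^2 = 0.1351088 m^2
  Q = 0.1351088 * 1.9392 = 0.2620030 m^3/s
Step 2 — friction head loss (Darcy-Weisbach):
  hf = 0.0188 * (424/0.41476) * (1.9392^2 / (2*9.81))
  hf = 3.683605 m
Step 3 — total head: H = 28 + 3.683605 = 31.68360 m
Step 4 — hydraulic power (P = rho*g*Q*H):
  P = 1000 * 9.81 * 0.2620030 * 31.68360 = 81435 W
Therefore the hydraulic power required at the pump = 81435 W.


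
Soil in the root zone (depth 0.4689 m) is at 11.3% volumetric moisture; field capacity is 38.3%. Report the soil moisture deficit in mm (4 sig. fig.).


Approach: apply the soil moisture deficit relation, SMD = (FC - theta)/100 * depth * 1000.
SMD = (38.3 - 11.3)/100 * 0.4689 * 1000 = 126.6 mm
Therefore the soil moisture deficit = 126.6 mm.


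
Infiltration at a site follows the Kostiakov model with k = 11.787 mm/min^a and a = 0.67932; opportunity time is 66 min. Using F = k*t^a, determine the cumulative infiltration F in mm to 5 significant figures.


F = 11.787 * 66^0.67932 = 202.98 mm
Therefore the cumulative infiltration F = 202.98 mm.


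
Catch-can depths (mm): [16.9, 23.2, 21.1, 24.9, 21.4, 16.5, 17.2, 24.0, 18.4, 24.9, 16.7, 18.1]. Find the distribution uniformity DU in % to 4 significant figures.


Approach: apply the low-quarter distribution uniformity, DU = (mean of lowest quarter of readings / overall mean)*100.
sorted lowest 3 of 12: [16.5, 16.7, 16.9] -> mean = 16.7000 mm
overall mean = 20.2750 mm
DU = (16.7000/20.2750)*100 = 82.37 %
Therefore the distribution uniformity DU = 82.37 %.


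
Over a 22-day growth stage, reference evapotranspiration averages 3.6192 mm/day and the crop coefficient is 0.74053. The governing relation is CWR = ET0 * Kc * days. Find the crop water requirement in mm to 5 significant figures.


CWR = 3.6192 * 0.74053 * 22 = 58.963 mm
Therefore the crop water requirement = 58.963 mm.


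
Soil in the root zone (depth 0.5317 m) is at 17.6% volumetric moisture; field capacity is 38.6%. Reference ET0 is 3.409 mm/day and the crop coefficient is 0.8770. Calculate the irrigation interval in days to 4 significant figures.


Approach: apply soil-water budget scheduling, SMD = (FC-theta)/100*depth*1000; ETc = ET0*Kc; interval = SMD/ETc.
Step 1 — soil moisture deficit:
  SMD = (38.6 - 17.6)/100 * 0.5317 * 1000 = 111.657 mm
Step 2 — daily crop ET (ETc = ET0*Kc):
  ETc = 3.409 * 0.8770 = 2.98969 mm/day
Step 3 — irrigation interval (SMD/ETc):
  interval = 111.657 / 2.98969 = 37.35 days
Therefore the irrigation interval = 37.35 days.


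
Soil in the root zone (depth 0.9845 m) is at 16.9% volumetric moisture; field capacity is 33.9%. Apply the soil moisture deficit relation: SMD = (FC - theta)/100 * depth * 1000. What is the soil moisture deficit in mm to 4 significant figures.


SMD = (33.9 - 16.9)/100 * 0.9845 * 1000 = 167.4 mm
Therefore the soil moisture deficit = 167.4 mm.


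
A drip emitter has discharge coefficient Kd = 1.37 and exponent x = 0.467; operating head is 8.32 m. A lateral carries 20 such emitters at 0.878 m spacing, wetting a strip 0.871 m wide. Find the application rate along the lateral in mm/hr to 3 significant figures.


Approach: apply the emitter equation with a lateral mass balance, q = Kd*h^x; Q = n*q; rate = Q/(n*spacing*width).
Step 1 — single emitter flow (q = Kd*h^x):
  q = 1.37 * 8.32^0.467 = 3.6848 L/hr
Step 2 — total lateral flow: Q = 20 * 3.6848 = 73.697 L/hr
Step 3 — wetted area: A = 20 * 0.878 * 0.871 = 15.295 m^2
Step 4 — application rate: Q/A = 73.697/15.295 = 4.82 mm/hr
Therefore the application rate along the lateral = 4.82 mm/hr.


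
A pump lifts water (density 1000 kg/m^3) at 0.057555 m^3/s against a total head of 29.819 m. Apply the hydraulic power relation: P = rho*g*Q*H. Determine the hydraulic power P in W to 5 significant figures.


P = 1000 * 9.81 * 0.057555 * 29.819 = 16836 W
Therefore the hydraulic power P = 16836 W.


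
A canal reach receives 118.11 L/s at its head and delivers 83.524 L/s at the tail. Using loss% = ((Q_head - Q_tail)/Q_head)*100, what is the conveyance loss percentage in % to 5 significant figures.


loss = ((118.11 - 83.524)/118.11)*100 = 29.283 %
Therefore the conveyance loss percentage = 29.283 %.


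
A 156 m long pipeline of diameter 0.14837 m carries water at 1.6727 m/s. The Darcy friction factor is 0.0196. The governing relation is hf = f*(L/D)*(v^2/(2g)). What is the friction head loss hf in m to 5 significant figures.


hf = 0.0196 * (156/0.14837) * (1.6727^2 / (2*9.81))
hf = 2.9388 m
Therefore the friction head loss hf = 2.9388 m.


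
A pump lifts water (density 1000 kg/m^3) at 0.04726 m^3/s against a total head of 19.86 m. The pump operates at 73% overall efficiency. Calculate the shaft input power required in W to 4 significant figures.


Approach: apply hydraulic power then efficiency conversion, P = rho*g*Q*H; P_in = P/eta.
Step 1 — hydraulic power (P = rho*g*Q*H):
  P = 1000 * 9.81 * 0.04726 * 19.86 = 9207.51 W
Step 2 — input power: P_in = P/eta = 9207.51 / 0.73 = 12610 W
Therefore the shaft input power required = 12610 W.


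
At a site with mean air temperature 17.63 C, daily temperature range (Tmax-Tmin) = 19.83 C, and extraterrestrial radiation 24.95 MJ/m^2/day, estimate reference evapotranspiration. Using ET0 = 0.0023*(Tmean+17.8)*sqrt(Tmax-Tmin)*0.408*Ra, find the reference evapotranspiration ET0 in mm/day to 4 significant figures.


ET0 = 0.0023*(17.63+17.8)*sqrt(19.83)*0.408*24.95 = 3.694 mm/day
Therefore the reference evapotranspiration ET0 = 3.694 mm/day.


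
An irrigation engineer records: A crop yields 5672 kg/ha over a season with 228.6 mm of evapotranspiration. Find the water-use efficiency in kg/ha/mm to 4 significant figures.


Approach: apply the water-use efficiency ratio, WUE = yield/ET.
WUE = 5672 / 228.6 = 24.81 kg/ha/mm
Therefore the water-use efficiency = 24.81 kg/ha/mm.


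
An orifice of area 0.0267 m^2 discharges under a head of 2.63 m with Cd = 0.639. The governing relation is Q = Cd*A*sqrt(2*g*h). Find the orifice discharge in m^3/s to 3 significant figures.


Q = 0.639 * 0.0267 * sqrt(2*9.81*2.63) = 0.123 m^3/s
Therefore the orifice discharge = 0.123 m^3/s.


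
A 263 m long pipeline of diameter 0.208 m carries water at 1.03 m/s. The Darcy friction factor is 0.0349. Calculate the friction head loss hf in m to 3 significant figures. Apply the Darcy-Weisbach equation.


Approach: apply the Darcy-Weisbach equation, hf = f*(L/D)*(v^2/(2g)).
hf = 0.0349 * (263/0.208) * (1.03^2 / (2*9.81))
hf = 2.39 m
Therefore the friction head loss hf = 2.39 m.


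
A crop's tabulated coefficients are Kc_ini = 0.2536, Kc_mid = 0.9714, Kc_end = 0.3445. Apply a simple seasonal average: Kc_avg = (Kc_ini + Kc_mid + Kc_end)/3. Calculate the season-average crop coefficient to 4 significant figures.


Kc_avg = (0.2536 + 0.9714 + 0.3445)/3 = 0.5232
Therefore the season-average crop coefficient = 0.5232.


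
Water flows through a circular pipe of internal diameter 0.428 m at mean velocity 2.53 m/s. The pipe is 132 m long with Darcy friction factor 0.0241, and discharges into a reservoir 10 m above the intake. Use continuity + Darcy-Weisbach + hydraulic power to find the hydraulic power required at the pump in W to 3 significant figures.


Approach: apply continuity + Darcy-Weisbach + hydraulic power, Q = A*v; hf = f*(L/D)*(v^2/(2g)); H = static + hf; P = rho*g*Q*H.
Step 1 — flow rate (continuity, Q = A*v):
  A = pi*(0.428/2)^2 = 0.14387 m^2
  Q = 0.14387 * 2.53 = 0.36400 m^3/s
Step 2 — friction head loss (Darcy-Weisbach):
  hf = 0.0241 * (132/0.428) * (2.53^2 / (2*9.81))
  hf = 2.4249 m
Step 3 — total head: H = 10 + 2.4249 = 12.425 m
Step 4 — hydraulic power (P = rho*g*Q*H):
  P = 1000 * 9.81 * 0.36400 * 12.425 = 44400 W
Therefore the hydraulic power required at the pump = 44400 W.


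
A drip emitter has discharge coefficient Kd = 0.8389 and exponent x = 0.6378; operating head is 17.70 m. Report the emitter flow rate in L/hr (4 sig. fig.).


Approach: apply the emitter characteristic equation, q = Kd * h^x.
q = 0.8389 * 17.70^0.6378 = 5.244 L/hr
Therefore the emitter flow rate = 5.244 L/hr.


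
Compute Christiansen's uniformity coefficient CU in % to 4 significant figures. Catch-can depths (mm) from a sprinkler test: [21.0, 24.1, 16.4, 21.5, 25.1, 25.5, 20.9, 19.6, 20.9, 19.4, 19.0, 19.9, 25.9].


Approach: apply Christiansen's uniformity coefficient, CU = (1 - mean_abs_deviation/mean)*100.
mean = 21.4769 mm
mean |d_i - mean| = 2.26391 mm
CU = (1 - 2.26391/21.4769)*100 = 89.46 %
Therefore Christiansen's uniformity coefficient CU = 89.46 %.


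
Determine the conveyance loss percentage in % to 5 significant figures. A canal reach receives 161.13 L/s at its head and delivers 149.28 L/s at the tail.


Approach: apply the conveyance loss ratio, loss% = ((Q_head - Q_tail)/Q_head)*100.
loss = ((161.13 - 149.28)/161.13)*100 = 7.3543 %
Therefore the conveyance loss percentage = 7.3543 %.


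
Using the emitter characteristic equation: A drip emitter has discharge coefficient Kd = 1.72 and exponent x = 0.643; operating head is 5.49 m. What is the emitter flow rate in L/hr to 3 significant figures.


Approach: apply the emitter characteristic equation, q = Kd * h^x.
q = 1.72 * 5.49^0.643 = 5.14 L/hr
Therefore the emitter flow rate = 5.14 L/hr.


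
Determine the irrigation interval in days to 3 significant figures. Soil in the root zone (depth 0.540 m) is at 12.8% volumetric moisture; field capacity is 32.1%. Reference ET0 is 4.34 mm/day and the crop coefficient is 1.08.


Approach: apply soil-water budget scheduling, SMD = (FC-theta)/100*depth*1000; ETc = ET0*Kc; interval = SMD/ETc.
Step 1 — soil moisture deficit:
  SMD = (32.1 - 12.8)/100 * 0.540 * 1000 = 104.22 mm
Step 2 — daily crop ET (ETc = ET0*Kc):
  ETc = 4.34 * 1.08 = 4.6872 mm/day
Step 3 — irrigation interval (SMD/ETc):
  interval = 104.22 / 4.6872 = 22.2 days
Therefore the irrigation interval = 22.2 days.


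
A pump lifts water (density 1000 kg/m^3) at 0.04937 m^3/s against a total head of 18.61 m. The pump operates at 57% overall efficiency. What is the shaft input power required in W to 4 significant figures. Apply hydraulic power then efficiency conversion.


Approach: apply hydraulic power then efficiency conversion, P = rho*g*Q*H; P_in = P/eta.
Step 1 — hydraulic power (P = rho*g*Q*H):
  P = 1000 * 9.81 * 0.04937 * 18.61 = 9013.19 W
Step 2 — input power: P_in = P/eta = 9013.19 / 0.57 = 15810 W
Therefore the shaft input power required = 15810 W.


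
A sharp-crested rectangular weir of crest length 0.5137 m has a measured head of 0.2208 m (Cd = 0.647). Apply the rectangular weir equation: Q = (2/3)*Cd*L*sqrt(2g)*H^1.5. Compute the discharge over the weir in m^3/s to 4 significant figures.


Q = (2/3)*0.647*0.5137*sqrt(2*9.81)*0.2208^1.5 = 0.1018 m^3/s
Therefore the discharge over the weir = 0.1018 m^3/s.


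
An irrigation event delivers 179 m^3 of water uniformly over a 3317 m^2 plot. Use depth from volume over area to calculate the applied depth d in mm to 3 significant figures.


Approach: apply depth from volume over area, d = (V/A)*1000.
d = (179 / 3317) * 1000 = 54.0 mm
Therefore the applied depth d = 54.0 mm.


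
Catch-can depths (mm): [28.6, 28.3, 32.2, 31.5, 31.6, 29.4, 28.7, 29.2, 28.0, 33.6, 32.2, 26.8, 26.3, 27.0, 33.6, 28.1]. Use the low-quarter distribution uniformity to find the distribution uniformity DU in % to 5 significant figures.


Approach: apply the low-quarter distribution uniformity, DU = (mean of lowest quarter of readings / overall mean)*100.
sorted lowest 4 of 16: [26.3, 26.8, 27.0, 28.0] -> mean = 27.02500 mm
overall mean = 29.69375 mm
DU = (27.02500/29.69375)*100 = 91.012 %
Therefore the distribution uniformity DU = 91.012 %.


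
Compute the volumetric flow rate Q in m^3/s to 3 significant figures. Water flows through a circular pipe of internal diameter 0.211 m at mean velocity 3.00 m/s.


Approach: apply the continuity equation for pipe flow, Q = A * v with A = pi*(D/2)^2.
A = pi*(0.211/2)^2 = 0.034967 m^2
Q = 0.034967 * 3.00 = 0.105 m^3/s
Therefore the volumetric flow rate Q = 0.105 m^3/s.


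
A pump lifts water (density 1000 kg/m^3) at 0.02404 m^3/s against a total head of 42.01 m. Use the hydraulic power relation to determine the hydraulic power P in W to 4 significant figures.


Approach: apply the hydraulic power relation, P = rho*g*Q*H.
P = 1000 * 9.81 * 0.02404 * 42.01 = 9907 W
Therefore the hydraulic power P = 9907 W.


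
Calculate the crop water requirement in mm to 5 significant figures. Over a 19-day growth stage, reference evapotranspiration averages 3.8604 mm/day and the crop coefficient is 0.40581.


Approach: apply the crop water requirement relation, CWR = ET0 * Kc * days.
CWR = 3.8604 * 0.40581 * 19 = 29.765 mm
Therefore the crop water requirement = 29.765 mm.


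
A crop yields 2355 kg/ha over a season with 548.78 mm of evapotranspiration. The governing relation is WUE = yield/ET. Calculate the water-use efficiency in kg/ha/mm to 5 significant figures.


WUE = 2355 / 548.78 = 4.2913 kg/ha/mm
Therefore the water-use efficiency = 4.2913 kg/ha/mm.


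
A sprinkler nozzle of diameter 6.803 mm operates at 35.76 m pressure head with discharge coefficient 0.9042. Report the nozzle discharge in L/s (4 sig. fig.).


Approach: apply the orifice equation, Q = Cd*A*sqrt(2*g*h), A = pi*(d/2)^2.
A = pi*(6.803e-3/2)^2 = 3.63489e-05 m^2
Q = 0.9042 * 3.63489e-05 * sqrt(2*9.81*35.76) * 1000 = 0.8706 L/s
Therefore the nozzle discharge = 0.8706 L/s.


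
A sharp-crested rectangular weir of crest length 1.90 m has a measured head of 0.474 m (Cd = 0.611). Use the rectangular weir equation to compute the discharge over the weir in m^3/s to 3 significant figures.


Approach: apply the rectangular weir equation, Q = (2/3)*Cd*L*sqrt(2g)*H^1.5.
Q = (2/3)*0.611*1.90*sqrt(2*9.81)*0.474^1.5 = 1.12 m^3/s
Therefore the discharge over the weir = 1.12 m^3/s.


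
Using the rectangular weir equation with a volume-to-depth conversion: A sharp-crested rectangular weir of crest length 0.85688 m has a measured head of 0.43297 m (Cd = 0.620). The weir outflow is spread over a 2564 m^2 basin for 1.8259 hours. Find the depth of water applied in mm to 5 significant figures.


Approach: apply the rectangular weir equation with a volume-to-depth conversion, Q = (2/3)*Cd*L*sqrt(2g)*H^1.5; d = Q*t/A * 1000.
Step 1 — weir discharge:
  Q = (2/3)*0.620*0.85688*sqrt(2*9.81)*0.43297^1.5 = 0.4469476 m^3/s
Step 2 — volume: V = 0.4469476 * 1.8259*3600 = 2937.894 m^3
Step 3 — depth: d = V/A * 1000 = 2937.894/2564 * 1000 = 1145.8 mm
Therefore the depth of water applied = 1145.8 mm.


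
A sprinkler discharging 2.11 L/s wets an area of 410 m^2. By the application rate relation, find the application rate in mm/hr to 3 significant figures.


Approach: apply the application rate relation, rate = (Q/A)*3600.
rate = (2.11 / 410) * 3600 = 18.5 mm/hr
Therefore the application rate = 18.5 mm/hr.


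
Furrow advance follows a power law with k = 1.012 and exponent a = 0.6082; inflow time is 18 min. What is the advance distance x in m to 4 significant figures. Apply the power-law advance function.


Approach: apply the power-law advance function, x = k*t^a.
x = 1.012 * 18^0.6082 = 5.870 m
Therefore the advance distance x = 5.870 m.


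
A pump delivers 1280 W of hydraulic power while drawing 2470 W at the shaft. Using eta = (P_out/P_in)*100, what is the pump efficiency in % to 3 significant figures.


eta = (1280 / 2470) * 100 = 51.8 %
Therefore the pump efficiency = 51.8 %.


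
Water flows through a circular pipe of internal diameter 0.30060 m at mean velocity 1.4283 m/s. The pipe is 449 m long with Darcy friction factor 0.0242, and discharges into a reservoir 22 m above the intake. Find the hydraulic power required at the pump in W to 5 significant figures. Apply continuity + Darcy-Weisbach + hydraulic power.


Approach: apply continuity + Darcy-Weisbach + hydraulic power, Q = A*v; hf = f*(L/D)*(v^2/(2g)); H = static + hf; P = rho*g*Q*H.
Step 1 — flow rate (continuity, Q = A*v):
  A = pi*(0.30060/2)^2 = 0.07096886 m^2
  Q = 0.07096886 * 1.4283 = 0.1013648 m^3/s
Step 2 — friction head loss (Darcy-Weisbach):
  hf = 0.0242 * (449/0.30060) * (1.4283^2 / (2*9.81))
  hf = 3.758483 m
Step 3 — total head: H = 22 + 3.758483 = 25.75848 m
Step 4 — hydraulic power (P = rho*g*Q*H):
  P = 1000 * 9.81 * 0.1013648 * 25.75848 = 25614 W
Therefore the hydraulic power required at the pump = 25614 W.
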